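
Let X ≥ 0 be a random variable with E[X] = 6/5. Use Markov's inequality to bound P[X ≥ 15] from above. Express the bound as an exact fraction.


μ = E[X] = 6/5, a = 15.
Markov: P[X ≥ 15] ≤ μ/a = (6/5)/15 = 2/25.
Numerically: ≈ 0.080000.
(Since a = 15 > μ = 1.200000, the bound 2/25 is < 1 and informative.)

P[X ≥ 15] ≤ 2/25 ≈ 0.080000.


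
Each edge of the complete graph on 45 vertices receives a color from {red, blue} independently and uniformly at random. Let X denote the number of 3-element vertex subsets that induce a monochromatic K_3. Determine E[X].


Let X = Σ_S X_S over the C(45, 3) = 14190 subsets S of size 3, where X_S = 1 if the K_3 on S is monochromatic.
For a fixed S, the K_3 on S has C(3, 2) = 3 edges. P[all 3 edges red] = (1/2)^3, and likewise for blue, so P[monochromatic] = 2·(1/2)^3 = 2^{1 − 3} = 1/4.
By linearity: E[X] = C(45, 3) · 2^{1 − 3} = 14190 · 1/4 = 7095/2.
Numerically: E[X] ≈ 3547.5000.

E[X] = C(45,3)·2^(1−C(3,2)) = 7095/2 ≈ 3547.5000.


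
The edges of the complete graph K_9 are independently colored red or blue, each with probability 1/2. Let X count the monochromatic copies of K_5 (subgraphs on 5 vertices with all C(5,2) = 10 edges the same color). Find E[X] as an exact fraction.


Let X = Σ_S X_S over the C(9, 5) = 126 subsets S of size 5, where X_S = 1 if the K_5 on S is monochromatic.
For a fixed S, the K_5 on S has C(5, 2) = 10 edges. P[all 10 edges red] = (1/2)^10, and likewise for blue, so P[monochromatic] = 2·(1/2)^10 = 2^{1 − 10} = 1/512.
By linearity of expectation: E[X] = C(9, 5) · 2^{1 − 10} = 126 · 1/512 = 63/256.
Numerically: E[X] ≈ 0.2461.

E[X] = C(9,5)·2^(1−C(5,2)) = 63/256 ≈ 0.2461.


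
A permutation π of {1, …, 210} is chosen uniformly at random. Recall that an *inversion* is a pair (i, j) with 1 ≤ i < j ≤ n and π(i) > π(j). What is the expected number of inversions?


Write X = Σ X_I over the C(210, 2) = 21945 pairs i < j, with X_I the indicator of one inversion.
There are 21945 indicators.
For each fixed pair i < j, the values π(i) and π(j) are two distinct elements of {1, …, 210} in uniformly random order; by symmetry P[π(i) > π(j)] = 1/2.
By linearity: E[X] = 21945 · (1/2) = C(210, 2) · (1/2) = 21945/2 = 21945/2 ≈ 10972.50000.

E[X] = 21945/2 = 10972.50000.


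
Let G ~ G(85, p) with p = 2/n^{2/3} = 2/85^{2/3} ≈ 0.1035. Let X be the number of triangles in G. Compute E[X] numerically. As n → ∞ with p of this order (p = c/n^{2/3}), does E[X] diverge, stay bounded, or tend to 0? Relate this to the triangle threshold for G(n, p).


Number of potential triangles: C(85, 3) = 98770.
Each occurs with probability p³ ≈ (0.1035)³ ≈ 1.107266e-03.
By linearity: E[X] = C(85, 3)·p³ ≈ 98770 · 1.107266e-03 ≈ 109.3647.
Since α = 2/3 < 1, p = c/n^{2/3} ≫ 1/n is above the triangle threshold p ~ 1/n. Asymptotically E[X] ~ (c³/6)·n^{3(1−α)} = (2³/6)·n^{1} → ∞; triangles are abundant w.h.p.

E[X] ≈ 109.3647; in regime p = Θ(1/n^{2/3}) E[X] diverges (above the triangle threshold p ~ 1/n).


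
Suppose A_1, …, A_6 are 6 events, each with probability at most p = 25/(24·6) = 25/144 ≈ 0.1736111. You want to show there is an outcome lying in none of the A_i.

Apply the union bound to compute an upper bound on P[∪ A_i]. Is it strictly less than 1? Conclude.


Union bound: P[∪_{i=1}^{6} A_i] ≤ Σ_i P[A_i] ≤ 6·p = 6·(25/144) = 25/24.
Numerically: 25/24 ≈ 1.0416667.
Is 25/24 < 1? NO.
Since the bound 25/24 is ≥ 1, the union bound is uninformative here; it does NOT by itself certify existence.

6·p = 25/24 ≈ 1.0416667; existence NOT certified by the union bound.


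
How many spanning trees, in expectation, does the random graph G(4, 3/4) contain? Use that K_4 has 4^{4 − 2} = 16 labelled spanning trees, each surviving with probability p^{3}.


K_4 has 4^{4 − 2} = 16 labelled spanning trees.
For each such spanning tree H, let X_H = 1 if all 3 edges of H are present in G. Then P[X_H = 1] = p^{3} = (3/4)^{3} = 27/64.
By linearity of expectation: E[X] = Σ_H E[X_H] = 16 · p^{3} = 16 · 27/64 = 27/4.
Numerically: E[X] ≈ 6.75.

E[X] = 16 · (3/4)^{3} = 27/4 ≈ 6.75.


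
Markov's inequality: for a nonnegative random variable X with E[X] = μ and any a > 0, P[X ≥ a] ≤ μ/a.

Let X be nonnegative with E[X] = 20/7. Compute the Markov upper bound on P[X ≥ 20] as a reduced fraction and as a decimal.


μ = E[X] = 20/7, a = 20.
Markov: P[X ≥ 20] ≤ μ/a = (20/7)/20 = 1/7.
Numerically: ≈ 0.142857.
(Since a = 20 > μ = 2.857143, the bound 1/7 is < 1 and informative.)

P[X ≥ 20] ≤ 1/7 ≈ 0.142857.


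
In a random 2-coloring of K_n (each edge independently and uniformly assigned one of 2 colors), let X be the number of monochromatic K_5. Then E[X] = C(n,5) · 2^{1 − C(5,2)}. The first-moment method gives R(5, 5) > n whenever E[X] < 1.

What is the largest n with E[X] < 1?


We need C(n, 5) · 2^{1 − 10} < 1, i.e. C(n, 5) < 2^{10 − 1} = 512.
Check values of n near the boundary:
  n = 5: C(5, 5) = 1; 1 < 512? YES
  n = 6: C(6, 5) = 6; 6 < 512? YES
  n = 7: C(7, 5) = 21; 21 < 512? YES
  n = 8: C(8, 5) = 56; 56 < 512? YES
  n = 9: C(9, 5) = 126; 126 < 512? YES
  n = 10: C(10, 5) = 252; 252 < 512? YES
  n = 11: C(11, 5) = 462; 462 < 512? YES
  n = 12: C(12, 5) = 792; 792 < 512? NO
The largest n with C(n, 5) < 512 is n = 11 (where E[X] = 231/256 ≈ 0.9023). Hence R(5, 5) > 11, i.e. R(5, 5) ≥ 12.

Largest n = 11; hence R(5, 5) > 11.


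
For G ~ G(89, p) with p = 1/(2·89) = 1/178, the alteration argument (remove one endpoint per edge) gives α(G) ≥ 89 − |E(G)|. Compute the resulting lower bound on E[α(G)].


E[|E(G)|] = C(89, 2)·p = 3916 · (1/178) = 22.
E[α(G)] ≥ n − E[|E(G)|] = 89 − 22 = 67.
Numerically: ≈ 67.000000.
(This is only a lower bound; the true E[α(G)] may be larger.)

E[α(G)] ≥ 67 ≈ 67.000000.


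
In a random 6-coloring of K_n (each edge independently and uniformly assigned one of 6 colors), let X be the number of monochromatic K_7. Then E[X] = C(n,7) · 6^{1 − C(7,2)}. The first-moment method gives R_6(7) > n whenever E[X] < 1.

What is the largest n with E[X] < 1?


We need C(n, 7) · 6^{1 − 21} < 1, i.e. C(n, 7) < 6^{21 − 1} = 3656158440062976.
Check values of n near the boundary:
  n = 566: C(566, 7) = 3557206237959440; 3557206237959440 < 3656158440062976? YES
  n = 567: C(567, 7) = 3601671315933933; 3601671315933933 < 3656158440062976? YES
  n = 568: C(568, 7) = 3646611956239704; 3646611956239704 < 3656158440062976? YES
  n = 569: C(569, 7) = 3692032389858348; 3692032389858348 < 3656158440062976? NO
  n = 570: C(570, 7) = 3737936877831720; 3737936877831720 < 3656158440062976? NO
  n = 571: C(571, 7) = 3784329711421830; 3784329711421830 < 3656158440062976? NO
The largest n with C(n, 7) < 3656158440062976 is n = 568 (where E[X] = 16882462760369/16926659444736 ≈ 0.9973889). Hence R_6(7) > 568, i.e. R_6(7) ≥ 569.

Largest n = 568; hence R_6(7) > 568.


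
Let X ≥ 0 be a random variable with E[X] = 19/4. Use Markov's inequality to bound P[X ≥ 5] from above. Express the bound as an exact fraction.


μ = E[X] = 19/4, a = 5.
Markov: P[X ≥ 5] ≤ μ/a = (19/4)/5 = 19/20.
Numerically: ≈ 0.9500.
(Since a = 5 > μ = 4.7500, the bound 19/20 is < 1 and informative.)

P[X ≥ 5] ≤ 19/20 ≈ 0.9500.


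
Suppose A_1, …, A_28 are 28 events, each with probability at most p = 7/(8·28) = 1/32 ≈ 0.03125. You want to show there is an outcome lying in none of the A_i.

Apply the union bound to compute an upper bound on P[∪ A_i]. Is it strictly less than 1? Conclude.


Union bound: P[∪_{i=1}^{28} A_i] ≤ Σ_i P[A_i] ≤ 28·p = 28·(1/32) = 7/8.
Numerically: 7/8 ≈ 0.87500.
Is 7/8 < 1? YES.
Since P[∪ A_i] ≤ 7/8 < 1, the complement has P[∩ A_i^c] ≥ 1 − 7/8 = 1/8 > 0, so some outcome avoids every A_i.

28·p = 7/8 ≈ 0.87500; existence CERTIFIED by the union bound.


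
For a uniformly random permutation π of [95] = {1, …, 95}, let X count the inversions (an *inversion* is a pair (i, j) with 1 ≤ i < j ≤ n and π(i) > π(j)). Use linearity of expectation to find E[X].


Write X = Σ X_I over the C(95, 2) = 4465 pairs i < j, with X_I the indicator of one inversion.
There are 4465 indicators.
For each fixed pair i < j, the values π(i) and π(j) are two distinct elements of {1, …, 95} in uniformly random order; by symmetry P[π(i) > π(j)] = 1/2.
By linearity: E[X] = 4465 · (1/2) = C(95, 2) · (1/2) = 4465/2 = 4465/2 ≈ 2232.500.

E[X] = 4465/2 = 2232.500.


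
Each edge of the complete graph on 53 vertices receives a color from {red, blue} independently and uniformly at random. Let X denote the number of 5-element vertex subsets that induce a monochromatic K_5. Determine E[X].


Let X = Σ_S X_S over the C(53, 5) = 2869685 subsets S of size 5, where X_S = 1 if the K_5 on S is monochromatic.
For a fixed S, the K_5 on S has C(5, 2) = 10 edges. P[all 10 edges red] = (1/2)^10, and likewise for blue, so P[monochromatic] = 2·(1/2)^10 = 2^{1 − 10} = 1/512.
By linearity: E[X] = C(53, 5) · 2^{1 − 10} = 2869685 · 1/512 = 2869685/512.
Numerically: E[X] ≈ 5604.85352.

E[X] = C(53,5)·2^(1−C(5,2)) = 2869685/512 ≈ 5604.85352.


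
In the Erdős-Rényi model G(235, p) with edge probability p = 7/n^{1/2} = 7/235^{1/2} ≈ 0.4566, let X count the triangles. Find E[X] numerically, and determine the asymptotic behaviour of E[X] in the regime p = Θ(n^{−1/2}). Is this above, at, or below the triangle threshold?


Number of potential triangles: C(235, 3) = 2135445.
Each occurs with probability p³ ≈ (0.4566)³ ≈ 9.521214e-02.
By linearity: E[X] = C(235, 3)·p³ ≈ 2135445 · 9.521214e-02 ≈ 203320.2884.
Since α = 1/2 < 1, p = c/n^{1/2} ≫ 1/n is above the triangle threshold p ~ 1/n. Asymptotically E[X] ~ (c³/6)·n^{3(1−α)} = (7³/6)·n^{1.5} → ∞; triangles are abundant w.h.p.

E[X] ≈ 203320.2884; in regime p = Θ(1/n^{1/2}) E[X] diverges (above the triangle threshold p ~ 1/n).


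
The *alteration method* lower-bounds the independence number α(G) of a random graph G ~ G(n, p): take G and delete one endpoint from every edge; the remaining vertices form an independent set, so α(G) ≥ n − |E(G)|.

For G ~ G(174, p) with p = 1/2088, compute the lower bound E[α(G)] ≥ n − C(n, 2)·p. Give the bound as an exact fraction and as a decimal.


E[|E(G)|] = C(174, 2)·p = 15051 · (1/2088) = 173/24.
E[α(G)] ≥ n − E[|E(G)|] = 174 − 173/24 = 4003/24.
Numerically: ≈ 166.79167.
(This is only a lower bound; the true E[α(G)] may be larger.)

E[α(G)] ≥ 4003/24 ≈ 166.79167.


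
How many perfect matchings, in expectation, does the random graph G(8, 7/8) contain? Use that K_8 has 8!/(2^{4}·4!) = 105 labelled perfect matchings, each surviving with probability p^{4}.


K_8 has 8!/(2^{4}·4!) = 105 labelled perfect matchings.
For each such perfect matching H, let X_H = 1 if all 4 edges of H are present in G. Then P[X_H = 1] = p^{4} = (7/8)^{4} = 2401/4096.
By linearity of expectation: E[X] = Σ_H E[X_H] = 105 · p^{4} = 105 · 2401/4096 = 252105/4096.
Numerically: E[X] ≈ 61.55.

E[X] = 105 · (7/8)^{4} = 252105/4096 ≈ 61.55.


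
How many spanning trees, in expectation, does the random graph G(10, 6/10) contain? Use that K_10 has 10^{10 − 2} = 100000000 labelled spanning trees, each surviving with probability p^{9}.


K_10 has 10^{10 − 2} = 100000000 labelled spanning trees.
For each such spanning tree H, let X_H = 1 if all 9 edges of H are present in G. Then P[X_H = 1] = p^{9} = (3/5)^{9} = 19683/1953125.
By linearity of expectation: E[X] = Σ_H E[X_H] = 100000000 · p^{9} = 100000000 · 19683/1953125 = 5038848/5.
Numerically: E[X] ≈ 1.008e+06.

E[X] = 100000000 · (3/5)^{9} = 5038848/5 ≈ 1.008e+06.


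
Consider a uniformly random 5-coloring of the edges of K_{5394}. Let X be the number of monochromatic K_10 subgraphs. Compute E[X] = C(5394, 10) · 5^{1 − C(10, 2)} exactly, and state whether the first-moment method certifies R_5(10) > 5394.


E[X] = C(5394, 10) · 5^{1 − 45} = 5697982524930156243149785372878 · 5^{−44} = 5697982524930156243149785372878/5684341886080801486968994140625.
As a reduced fraction: E[X] = 5697982524930156243149785372878/5684341886080801486968994140625 ≈ 1.002.
Is E[X] < 1? NO.
Since E[X] ≥ 1, the first-moment bound is inconclusive at n = 5394; it does NOT by itself certify R_5(10) > 5394.

E[X] = 5697982524930156243149785372878/5684341886080801486968994140625 ≈ 1.002; E[X] ≥ 1; first-moment method inconclusive here.


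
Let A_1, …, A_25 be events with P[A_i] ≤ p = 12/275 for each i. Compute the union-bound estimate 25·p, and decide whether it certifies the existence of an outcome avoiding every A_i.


Union bound: P[∪_{i=1}^{25} A_i] ≤ Σ_i P[A_i] ≤ 25·p = 25·(12/275) = 12/11.
Numerically: 12/11 ≈ 1.09091.
Is 12/11 < 1? NO.
Since the bound 12/11 is ≥ 1, the union bound is uninformative here; it does NOT by itself certify existence.

25·p = 12/11 ≈ 1.09091; existence NOT certified by the union bound.


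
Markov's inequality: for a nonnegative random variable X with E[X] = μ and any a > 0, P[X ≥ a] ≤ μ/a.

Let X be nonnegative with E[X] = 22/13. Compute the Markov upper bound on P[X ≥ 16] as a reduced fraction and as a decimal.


μ = E[X] = 22/13, a = 16.
Markov: P[X ≥ 16] ≤ μ/a = (22/13)/16 = 11/104.
Numerically: ≈ 0.1058.
(Since a = 16 > μ = 1.6923, the bound 11/104 is < 1 and informative.)

P[X ≥ 16] ≤ 11/104 ≈ 0.1058.


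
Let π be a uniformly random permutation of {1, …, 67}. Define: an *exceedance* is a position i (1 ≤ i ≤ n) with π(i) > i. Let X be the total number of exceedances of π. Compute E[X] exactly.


Write X = Σ_{i=1}^{67} X_i, where X_i = 1_{π(i) > i}.
For each fixed i, π(i) is uniform over {1, …, 67} (marginal of a uniform permutation), so P[π(i) > i] = (n − i)/n. Summing: Σ_{i=1}^{67} (n − i)/n = (0 + 1 + … + 66)/67 = 67(67 − 1)/(2·67) = (67 − 1)/2.
Hence E[X] = Σ_{i=1}^{67} (67 − i)/67 = 33 ≈ 33.000000.

E[X] = 33 = 33.000000.


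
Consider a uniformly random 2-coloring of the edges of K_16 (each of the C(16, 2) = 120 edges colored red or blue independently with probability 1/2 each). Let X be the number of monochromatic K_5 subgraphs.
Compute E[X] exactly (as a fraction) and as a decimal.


Let X = Σ_S X_S over the C(16, 5) = 4368 subsets S of size 5, where X_S = 1 if the K_5 on S is monochromatic.
For a fixed S, the K_5 on S has C(5, 2) = 10 edges. P[all 10 edges red] = (1/2)^10, and likewise for blue, so P[monochromatic] = 2·(1/2)^10 = 2^{1 − 10} = 1/512.
By linearity: E[X] = C(16, 5) · 2^{1 − 10} = 4368 · 1/512 = 273/32.
Numerically: E[X] ≈ 8.53125.

E[X] = C(16,5)·2^(1−C(5,2)) = 273/32 ≈ 8.53125.


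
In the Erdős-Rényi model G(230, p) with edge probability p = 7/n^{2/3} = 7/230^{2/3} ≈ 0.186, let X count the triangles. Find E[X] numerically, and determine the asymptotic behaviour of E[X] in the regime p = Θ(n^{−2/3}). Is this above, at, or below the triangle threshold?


Number of potential triangles: C(230, 3) = 2001460.
Each occurs with probability p³ ≈ (0.186)³ ≈ 6.48393e-03.
By linearity: E[X] = C(230, 3)·p³ ≈ 2001460 · 6.48393e-03 ≈ 12977.330.
Since α = 2/3 < 1, p = c/n^{2/3} ≫ 1/n is above the triangle threshold p ~ 1/n. Asymptotically E[X] ~ (c³/6)·n^{3(1−α)} = (7³/6)·n^{1} → ∞; triangles are abundant w.h.p.

E[X] ≈ 12977.330; in regime p = Θ(1/n^{2/3}) E[X] diverges (above the triangle threshold p ~ 1/n).


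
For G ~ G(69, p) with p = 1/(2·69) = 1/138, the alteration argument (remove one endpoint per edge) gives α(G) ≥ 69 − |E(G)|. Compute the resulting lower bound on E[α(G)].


E[|E(G)|] = C(69, 2)·p = 2346 · (1/138) = 17.
E[α(G)] ≥ n − E[|E(G)|] = 69 − 17 = 52.
Numerically: ≈ 52.0000.
(This is only a lower bound; the true E[α(G)] may be larger.)

E[α(G)] ≥ 52 ≈ 52.0000.


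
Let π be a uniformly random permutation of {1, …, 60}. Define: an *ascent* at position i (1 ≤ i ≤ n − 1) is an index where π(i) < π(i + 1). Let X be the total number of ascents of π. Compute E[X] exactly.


Write X = Σ X_I over i = 1, …, 59, with X_I the indicator of one ascent.
There are 59 indicators.
For each fixed i, the pair (π(i), π(i+1)) is a uniformly random ordered pair of distinct values from {1, …, 60}; by symmetry P[π(i) < π(i+1)] = 1/2.
By linearity: E[X] = 59 · (1/2) = (60 − 1) · (1/2) = 59/2 ≈ 29.5000.

E[X] = 59/2 = 29.5000.


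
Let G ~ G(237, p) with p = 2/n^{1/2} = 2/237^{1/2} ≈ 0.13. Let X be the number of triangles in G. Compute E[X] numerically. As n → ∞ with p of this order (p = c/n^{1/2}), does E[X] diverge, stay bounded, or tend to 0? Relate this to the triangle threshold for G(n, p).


Number of potential triangles: C(237, 3) = 2190670.
Each occurs with probability p³ ≈ (0.13)³ ≈ 2.19264e-03.
By linearity: E[X] = C(237, 3)·p³ ≈ 2190670 · 2.19264e-03 ≈ 4803.352.
Since α = 1/2 < 1, p = c/n^{1/2} ≫ 1/n is above the triangle threshold p ~ 1/n. Asymptotically E[X] ~ (c³/6)·n^{3(1−α)} = (2³/6)·n^{1.5} → ∞; triangles are abundant w.h.p.

E[X] ≈ 4803.352; in regime p = Θ(1/n^{1/2}) E[X] diverges (above the triangle threshold p ~ 1/n).


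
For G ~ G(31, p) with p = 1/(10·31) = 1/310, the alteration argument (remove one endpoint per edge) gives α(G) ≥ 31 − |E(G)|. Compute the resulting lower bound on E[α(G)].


E[|E(G)|] = C(31, 2)·p = 465 · (1/310) = 3/2.
E[α(G)] ≥ n − E[|E(G)|] = 31 − 3/2 = 59/2.
Numerically: ≈ 29.5000.
(This is only a lower bound; the true E[α(G)] may be larger.)

E[α(G)] ≥ 59/2 ≈ 29.5000.


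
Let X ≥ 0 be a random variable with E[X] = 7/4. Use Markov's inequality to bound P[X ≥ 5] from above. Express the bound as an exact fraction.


μ = E[X] = 7/4, a = 5.
Markov: P[X ≥ 5] ≤ μ/a = (7/4)/5 = 7/20.
Numerically: ≈ 0.350.
(Since a = 5 > μ = 1.750, the bound 7/20 is < 1 and informative.)

P[X ≥ 5] ≤ 7/20 ≈ 0.350.


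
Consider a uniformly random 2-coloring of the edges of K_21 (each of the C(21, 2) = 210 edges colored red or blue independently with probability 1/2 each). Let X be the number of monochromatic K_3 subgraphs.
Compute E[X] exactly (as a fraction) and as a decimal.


Let X = Σ_S X_S over the C(21, 3) = 1330 subsets S of size 3, where X_S = 1 if the K_3 on S is monochromatic.
For a fixed S, the K_3 on S has C(3, 2) = 3 edges. P[all 3 edges red] = (1/2)^3, and likewise for blue, so P[monochromatic] = 2·(1/2)^3 = 2^{1 − 3} = 1/4.
By linearity: E[X] = C(21, 3) · 2^{1 − 3} = 1330 · 1/4 = 665/2.
Numerically: E[X] ≈ 332.500000.

E[X] = C(21,3)·2^(1−C(3,2)) = 665/2 ≈ 332.500000.


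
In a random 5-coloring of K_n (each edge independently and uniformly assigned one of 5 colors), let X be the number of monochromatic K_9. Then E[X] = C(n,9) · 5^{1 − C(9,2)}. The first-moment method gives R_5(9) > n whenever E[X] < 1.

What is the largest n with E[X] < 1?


We need C(n, 9) · 5^{1 − 36} < 1, i.e. C(n, 9) < 5^{36 − 1} = 2910383045673370361328125.
Check values of n near the boundary:
  n = 2170: C(2170, 9) = 2891746779868845075610510; 2891746779868845075610510 < 2910383045673370361328125? YES
  n = 2171: C(2171, 9) = 2903784578674959601827205; 2903784578674959601827205 < 2910383045673370361328125? YES
  n = 2172: C(2172, 9) = 2915866900084148060642020; 2915866900084148060642020 < 2910383045673370361328125? NO
  n = 2173: C(2173, 9) = 2927993888115921319674265; 2927993888115921319674265 < 2910383045673370361328125? NO
The largest n with C(n, 9) < 2910383045673370361328125 is n = 2171 (where E[X] = 580756915734991920365441/582076609134674072265625 ≈ 0.997733). Hence R_5(9) > 2171, i.e. R_5(9) ≥ 2172.

Largest n = 2171; hence R_5(9) > 2171.


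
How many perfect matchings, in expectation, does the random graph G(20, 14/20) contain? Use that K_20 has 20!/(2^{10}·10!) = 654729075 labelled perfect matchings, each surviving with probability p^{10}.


K_20 has 20!/(2^{10}·10!) = 654729075 labelled perfect matchings.
For each such perfect matching H, let X_H = 1 if all 10 edges of H are present in G. Then P[X_H = 1] = p^{10} = (7/10)^{10} = 282475249/10000000000.
Summing the indicators: E[X] = Σ_H E[X_H] = 654729075 · p^{10} = 654729075 · 282475249/10000000000 = 7397790339526587/400000000.
Numerically: E[X] ≈ 1.84945e+07.

E[X] = 654729075 · (7/10)^{10} = 7397790339526587/400000000 ≈ 1.84945e+07.


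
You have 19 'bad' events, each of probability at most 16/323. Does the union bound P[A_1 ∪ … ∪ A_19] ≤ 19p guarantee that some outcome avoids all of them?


Union bound: P[∪_{i=1}^{19} A_i] ≤ Σ_i P[A_i] ≤ 19·p = 19·(16/323) = 16/17.
Numerically: 16/17 ≈ 0.941176.
Is 16/17 < 1? YES.
Since P[∪ A_i] ≤ 16/17 < 1, the complement has P[∩ A_i^c] ≥ 1 − 16/17 = 1/17 > 0, so some outcome avoids every A_i.

19·p = 16/17 ≈ 0.941176; existence CERTIFIED by the union bound.


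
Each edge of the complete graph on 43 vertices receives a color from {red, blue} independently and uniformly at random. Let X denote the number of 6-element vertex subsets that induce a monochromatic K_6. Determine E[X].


Let X = Σ_S X_S over the C(43, 6) = 6096454 subsets S of size 6, where X_S = 1 if the K_6 on S is monochromatic.
For a fixed S, the K_6 on S has C(6, 2) = 15 edges. P[all 15 edges red] = (1/2)^15, and likewise for blue, so P[monochromatic] = 2·(1/2)^15 = 2^{1 − 15} = 1/16384.
By linearity: E[X] = C(43, 6) · 2^{1 − 15} = 6096454 · 1/16384 = 3048227/8192.
Numerically: E[X] ≈ 372.098022.

E[X] = C(43,6)·2^(1−C(6,2)) = 3048227/8192 ≈ 372.098022.


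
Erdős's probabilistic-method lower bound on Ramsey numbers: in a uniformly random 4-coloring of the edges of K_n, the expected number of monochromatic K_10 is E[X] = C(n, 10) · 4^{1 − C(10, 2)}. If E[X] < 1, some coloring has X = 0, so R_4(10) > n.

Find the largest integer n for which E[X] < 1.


We need C(n, 10) · 4^{1 − 45} < 1, i.e. C(n, 10) < 4^{45 − 1} = 309485009821345068724781056.
Check values of n near the boundary:
  n = 2020: C(2020, 10) = 304832018578739931133653656; 304832018578739931133653656 < 309485009821345068724781056? YES
  n = 2021: C(2021, 10) = 306347841644770462864800616; 306347841644770462864800616 < 309485009821345068724781056? YES
  n = 2022: C(2022, 10) = 307870445231474093395937796; 307870445231474093395937796 < 309485009821345068724781056? YES
  n = 2023: C(2023, 10) = 309399856285778485315440716; 309399856285778485315440716 < 309485009821345068724781056? YES
  n = 2024: C(2024, 10) = 310936101848269937576192656; 310936101848269937576192656 < 309485009821345068724781056? NO
  n = 2025: C(2025, 10) = 312479209053472269772600560; 312479209053472269772600560 < 309485009821345068724781056? NO
The largest n with C(n, 10) < 309485009821345068724781056 is n = 2023 (where E[X] = 77349964071444621328860179/77371252455336267181195264 ≈ 0.999725). Hence R_4(10) > 2023, i.e. R_4(10) ≥ 2024.

Largest n = 2023; hence R_4(10) > 2023.


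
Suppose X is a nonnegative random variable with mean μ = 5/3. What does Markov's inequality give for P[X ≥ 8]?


μ = E[X] = 5/3, a = 8.
Markov: P[X ≥ 8] ≤ μ/a = (5/3)/8 = 5/24.
Numerically: ≈ 0.208.
(Since a = 8 > μ = 1.667, the bound 5/24 is < 1 and informative.)

P[X ≥ 8] ≤ 5/24 ≈ 0.208.


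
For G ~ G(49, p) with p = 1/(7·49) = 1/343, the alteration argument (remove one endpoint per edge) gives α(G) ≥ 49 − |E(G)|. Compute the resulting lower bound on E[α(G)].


E[|E(G)|] = C(49, 2)·p = 1176 · (1/343) = 24/7.
E[α(G)] ≥ n − E[|E(G)|] = 49 − 24/7 = 319/7.
Numerically: ≈ 45.57143.
(This is only a lower bound; the true E[α(G)] may be larger.)

E[α(G)] ≥ 319/7 ≈ 45.57143.


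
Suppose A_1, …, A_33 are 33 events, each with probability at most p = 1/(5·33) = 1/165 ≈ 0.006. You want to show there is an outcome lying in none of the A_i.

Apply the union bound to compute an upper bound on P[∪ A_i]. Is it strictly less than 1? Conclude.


Union bound: P[∪_{i=1}^{33} A_i] ≤ Σ_i P[A_i] ≤ 33·p = 33·(1/165) = 1/5.
Numerically: 1/5 ≈ 0.200.
Is 1/5 < 1? YES.
Since P[∪ A_i] ≤ 1/5 < 1, the complement has P[∩ A_i^c] ≥ 1 − 1/5 = 4/5 > 0, so some outcome avoids every A_i.

33·p = 1/5 ≈ 0.200; existence CERTIFIED by the union bound.


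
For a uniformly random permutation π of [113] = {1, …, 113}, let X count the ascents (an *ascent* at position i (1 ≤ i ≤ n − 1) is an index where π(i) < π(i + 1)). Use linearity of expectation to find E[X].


Write X = Σ X_I over i = 1, …, 112, with X_I the indicator of one ascent.
There are 112 indicators.
For each fixed i, the pair (π(i), π(i+1)) is a uniformly random ordered pair of distinct values from {1, …, 113}; by symmetry P[π(i) < π(i+1)] = 1/2.
By linearity: E[X] = 112 · (1/2) = (113 − 1) · (1/2) = 56 ≈ 56.0000.

E[X] = 56 = 56.0000.


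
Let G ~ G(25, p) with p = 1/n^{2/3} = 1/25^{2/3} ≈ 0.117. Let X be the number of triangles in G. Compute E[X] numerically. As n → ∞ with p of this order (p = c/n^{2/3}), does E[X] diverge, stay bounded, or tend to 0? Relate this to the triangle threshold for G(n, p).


Number of potential triangles: C(25, 3) = 2300.
Each occurs with probability p³ ≈ (0.117)³ ≈ 1.600000e-03.
By linearity: E[X] = C(25, 3)·p³ ≈ 2300 · 1.600000e-03 ≈ 3.6800.
Since α = 2/3 < 1, p = c/n^{2/3} ≫ 1/n is above the triangle threshold p ~ 1/n. Asymptotically E[X] ~ (c³/6)·n^{3(1−α)} = (1³/6)·n^{1} → ∞; triangles are abundant w.h.p.

E[X] ≈ 3.6800; in regime p = Θ(1/n^{2/3}) E[X] diverges (above the triangle threshold p ~ 1/n).


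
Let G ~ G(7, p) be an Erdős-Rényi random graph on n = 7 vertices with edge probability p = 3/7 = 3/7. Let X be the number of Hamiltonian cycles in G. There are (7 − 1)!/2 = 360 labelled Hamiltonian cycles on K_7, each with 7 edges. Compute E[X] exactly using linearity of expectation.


K_7 has (7 − 1)!/2 = 360 labelled Hamiltonian cycles.
For each such Hamiltonian cycle H, let X_H = 1 if all 7 edges of H are present in G. Then P[X_H = 1] = p^{7} = (3/7)^{7} = 2187/823543.
By linearity of expectation: E[X] = Σ_H E[X_H] = 360 · p^{7} = 360 · 2187/823543 = 787320/823543.
Numerically: E[X] ≈ 0.956016.

E[X] = 360 · (3/7)^{7} = 787320/823543 ≈ 0.956016.


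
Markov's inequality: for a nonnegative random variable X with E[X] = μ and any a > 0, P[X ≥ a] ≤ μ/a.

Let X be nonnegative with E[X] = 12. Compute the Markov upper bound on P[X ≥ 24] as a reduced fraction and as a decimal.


μ = E[X] = 12, a = 24.
Markov: P[X ≥ 24] ≤ μ/a = (12)/24 = 1/2.
Numerically: ≈ 0.50000.
(Since a = 24 > μ = 12.00000, the bound 1/2 is < 1 and informative.)

P[X ≥ 24] ≤ 1/2 ≈ 0.50000.


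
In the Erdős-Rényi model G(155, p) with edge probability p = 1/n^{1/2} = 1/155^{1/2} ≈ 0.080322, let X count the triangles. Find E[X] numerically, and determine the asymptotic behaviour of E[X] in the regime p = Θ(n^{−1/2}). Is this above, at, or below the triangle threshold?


Number of potential triangles: C(155, 3) = 608685.
Each occurs with probability p³ ≈ (0.080322)³ ≈ 5.1820602e-04.
By linearity: E[X] = C(155, 3)·p³ ≈ 608685 · 5.1820602e-04 ≈ 315.42423.
Since α = 1/2 < 1, p = c/n^{1/2} ≫ 1/n is above the triangle threshold p ~ 1/n. Asymptotically E[X] ~ (c³/6)·n^{3(1−α)} = (1³/6)·n^{1.5} → ∞; triangles are abundant w.h.p.

E[X] ≈ 315.42423; in regime p = Θ(1/n^{1/2}) E[X] diverges (above the triangle threshold p ~ 1/n).


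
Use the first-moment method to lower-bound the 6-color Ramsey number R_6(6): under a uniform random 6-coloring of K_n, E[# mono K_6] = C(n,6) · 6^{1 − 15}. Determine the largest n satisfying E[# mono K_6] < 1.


We need C(n, 6) · 6^{1 − 15} < 1, i.e. C(n, 6) < 6^{15 − 1} = 78364164096.
Check values of n near the boundary:
  n = 192: C(192, 6) = 64300886496; 64300886496 < 78364164096? YES
  n = 193: C(193, 6) = 66364016544; 66364016544 < 78364164096? YES
  n = 194: C(194, 6) = 68482017072; 68482017072 < 78364164096? YES
  n = 195: C(195, 6) = 70656049360; 70656049360 < 78364164096? YES
  n = 196: C(196, 6) = 72887293024; 72887293024 < 78364164096? YES
  n = 197: C(197, 6) = 75176946208; 75176946208 < 78364164096? YES
  n = 198: C(198, 6) = 77526225777; 77526225777 < 78364164096? YES
  n = 199: C(199, 6) = 79936367511; 79936367511 < 78364164096? NO
  n = 200: C(200, 6) = 82408626300; 82408626300 < 78364164096? NO
  n = 201: C(201, 6) = 84944276340; 84944276340 < 78364164096? NO
The largest n with C(n, 6) < 78364164096 is n = 198 (where E[X] = 25842075259/26121388032 ≈ 0.9893). Hence R_6(6) > 198, i.e. R_6(6) ≥ 199.

Largest n = 198; hence R_6(6) > 198.


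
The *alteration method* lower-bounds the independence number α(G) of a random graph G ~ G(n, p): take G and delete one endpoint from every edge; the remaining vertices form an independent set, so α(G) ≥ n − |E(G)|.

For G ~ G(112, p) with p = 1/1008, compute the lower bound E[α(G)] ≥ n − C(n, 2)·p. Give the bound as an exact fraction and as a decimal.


E[|E(G)|] = C(112, 2)·p = 6216 · (1/1008) = 37/6.
E[α(G)] ≥ n − E[|E(G)|] = 112 − 37/6 = 635/6.
Numerically: ≈ 105.83333.
(This is only a lower bound; the true E[α(G)] may be larger.)

E[α(G)] ≥ 635/6 ≈ 105.83333.


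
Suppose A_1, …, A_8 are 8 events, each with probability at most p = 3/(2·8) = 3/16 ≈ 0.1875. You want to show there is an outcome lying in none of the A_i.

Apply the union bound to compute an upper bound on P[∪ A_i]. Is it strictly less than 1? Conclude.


Union bound: P[∪_{i=1}^{8} A_i] ≤ Σ_i P[A_i] ≤ 8·p = 8·(3/16) = 3/2.
Numerically: 3/2 ≈ 1.5000.
Is 3/2 < 1? NO.
Since the bound 3/2 is ≥ 1, the union bound is uninformative here; it does NOT by itself certify existence.

8·p = 3/2 ≈ 1.5000; existence NOT certified by the union bound.


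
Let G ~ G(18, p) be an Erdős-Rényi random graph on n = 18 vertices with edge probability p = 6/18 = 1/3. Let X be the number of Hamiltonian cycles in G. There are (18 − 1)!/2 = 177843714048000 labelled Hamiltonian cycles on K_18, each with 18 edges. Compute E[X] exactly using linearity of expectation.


K_18 has (18 − 1)!/2 = 177843714048000 labelled Hamiltonian cycles.
For each such Hamiltonian cycle H, let X_H = 1 if all 18 edges of H are present in G. Then P[X_H = 1] = p^{18} = (1/3)^{18} = 1/387420489.
By linearity of expectation: E[X] = Σ_H E[X_H] = 177843714048000 · p^{18} = 177843714048000 · 1/387420489 = 243955712000/531441.
Numerically: E[X] ≈ 4.5905e+05.

E[X] = 177843714048000 · (1/3)^{18} = 243955712000/531441 ≈ 4.5905e+05.


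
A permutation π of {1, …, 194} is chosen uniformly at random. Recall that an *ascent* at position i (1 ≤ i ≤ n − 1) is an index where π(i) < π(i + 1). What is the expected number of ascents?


Write X = Σ X_I over i = 1, …, 193, with X_I the indicator of one ascent.
There are 193 indicators.
For each fixed i, the pair (π(i), π(i+1)) is a uniformly random ordered pair of distinct values from {1, …, 194}; by symmetry P[π(i) < π(i+1)] = 1/2.
By linearity: E[X] = 193 · (1/2) = (194 − 1) · (1/2) = 193/2 ≈ 96.500.

E[X] = 193/2 = 96.500.


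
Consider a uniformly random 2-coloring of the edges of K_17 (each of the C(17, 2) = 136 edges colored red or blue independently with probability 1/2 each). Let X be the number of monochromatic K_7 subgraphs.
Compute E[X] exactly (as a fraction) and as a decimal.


Let X = Σ_S X_S over the C(17, 7) = 19448 subsets S of size 7, where X_S = 1 if the K_7 on S is monochromatic.
For a fixed S, the K_7 on S has C(7, 2) = 21 edges. P[all 21 edges red] = (1/2)^21, and likewise for blue, so P[monochromatic] = 2·(1/2)^21 = 2^{1 − 21} = 1/1048576.
By linearity of expectation: E[X] = C(17, 7) · 2^{1 − 21} = 19448 · 1/1048576 = 2431/131072.
Numerically: E[X] ≈ 0.018547.

E[X] = C(17,7)·2^(1−C(7,2)) = 2431/131072 ≈ 0.018547.


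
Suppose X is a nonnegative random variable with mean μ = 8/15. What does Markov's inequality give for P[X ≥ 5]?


μ = E[X] = 8/15, a = 5.
Markov: P[X ≥ 5] ≤ μ/a = (8/15)/5 = 8/75.
Numerically: ≈ 0.1067.
(Since a = 5 > μ = 0.5333, the bound 8/75 is < 1 and informative.)

P[X ≥ 5] ≤ 8/75 ≈ 0.1067.


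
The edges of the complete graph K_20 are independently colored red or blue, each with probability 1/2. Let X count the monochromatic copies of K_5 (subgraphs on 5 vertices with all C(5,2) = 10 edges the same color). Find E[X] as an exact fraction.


Let X = Σ_S X_S over the C(20, 5) = 15504 subsets S of size 5, where X_S = 1 if the K_5 on S is monochromatic.
For a fixed S, the K_5 on S has C(5, 2) = 10 edges. P[all 10 edges red] = (1/2)^10, and likewise for blue, so P[monochromatic] = 2·(1/2)^10 = 2^{1 − 10} = 1/512.
By linearity of expectation: E[X] = C(20, 5) · 2^{1 − 10} = 15504 · 1/512 = 969/32.
Numerically: E[X] ≈ 30.28125.

E[X] = C(20,5)·2^(1−C(5,2)) = 969/32 ≈ 30.28125.


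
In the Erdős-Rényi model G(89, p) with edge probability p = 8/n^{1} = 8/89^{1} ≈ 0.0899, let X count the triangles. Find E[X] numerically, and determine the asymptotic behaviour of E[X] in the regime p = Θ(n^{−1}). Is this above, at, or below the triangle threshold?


Number of potential triangles: C(89, 3) = 113564.
Each occurs with probability p³ ≈ (0.0899)³ ≈ 7.26273e-04.
By linearity: E[X] = C(89, 3)·p³ ≈ 113564 · 7.26273e-04 ≈ 82.478.
Here α = 1, so p = 8/n is exactly at the triangle threshold p ~ 1/n. Asymptotically E[X] → c³/6 = 8³/6 = 256/3 ≈ 85.333, a bounded constant. In this regime the triangle count is asymptotically Poisson(c³/6).

E[X] ≈ 82.478; in regime p = Θ(1/n^{1}) E[X] stays bounded (at the triangle threshold p ~ 1/n).


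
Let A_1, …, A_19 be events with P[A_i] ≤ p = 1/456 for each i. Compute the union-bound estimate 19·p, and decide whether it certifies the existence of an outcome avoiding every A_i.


Union bound: P[∪_{i=1}^{19} A_i] ≤ Σ_i P[A_i] ≤ 19·p = 19·(1/456) = 1/24.
Numerically: 1/24 ≈ 0.0417.
Is 1/24 < 1? YES.
Since P[∪ A_i] ≤ 1/24 < 1, the complement has P[∩ A_i^c] ≥ 1 − 1/24 = 23/24 > 0, so some outcome avoids every A_i.

19·p = 1/24 ≈ 0.0417; existence CERTIFIED by the union bound.


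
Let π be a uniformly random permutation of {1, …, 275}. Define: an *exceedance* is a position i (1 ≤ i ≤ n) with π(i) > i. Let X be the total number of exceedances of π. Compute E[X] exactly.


Write X = Σ_{i=1}^{275} X_i, where X_i = 1_{π(i) > i}.
For each fixed i, π(i) is uniform over {1, …, 275} (marginal of a uniform permutation), so P[π(i) > i] = (n − i)/n. Summing: Σ_{i=1}^{275} (n − i)/n = (0 + 1 + … + 274)/275 = 275(275 − 1)/(2·275) = (275 − 1)/2.
Hence E[X] = Σ_{i=1}^{275} (275 − i)/275 = 137 ≈ 137.00000.

E[X] = 137 = 137.00000.


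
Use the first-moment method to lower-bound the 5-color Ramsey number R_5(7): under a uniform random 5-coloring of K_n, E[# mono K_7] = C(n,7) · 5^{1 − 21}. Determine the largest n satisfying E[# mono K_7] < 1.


We need C(n, 7) · 5^{1 − 21} < 1, i.e. C(n, 7) < 5^{21 − 1} = 95367431640625.
Check values of n near the boundary:
  n = 337: C(337, 7) = 91989916924632; 91989916924632 < 95367431640625? YES
  n = 338: C(338, 7) = 93935323022736; 93935323022736 < 95367431640625? YES
  n = 339: C(339, 7) = 95915887062372; 95915887062372 < 95367431640625? NO
  n = 340: C(340, 7) = 97932136940560; 97932136940560 < 95367431640625? NO
  n = 341: C(341, 7) = 99984606876440; 99984606876440 < 95367431640625? NO
The largest n with C(n, 7) < 95367431640625 is n = 338 (where E[X] = 93935323022736/95367431640625 ≈ 0.985). Hence R_5(7) > 338, i.e. R_5(7) ≥ 339.

Largest n = 338; hence R_5(7) > 338.


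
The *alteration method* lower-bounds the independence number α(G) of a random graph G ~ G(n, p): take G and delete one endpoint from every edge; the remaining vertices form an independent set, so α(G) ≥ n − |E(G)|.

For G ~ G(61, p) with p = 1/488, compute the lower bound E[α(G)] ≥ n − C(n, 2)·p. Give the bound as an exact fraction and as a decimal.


E[|E(G)|] = C(61, 2)·p = 1830 · (1/488) = 15/4.
E[α(G)] ≥ n − E[|E(G)|] = 61 − 15/4 = 229/4.
Numerically: ≈ 57.2500.
(This is only a lower bound; the true E[α(G)] may be larger.)

E[α(G)] ≥ 229/4 ≈ 57.2500.


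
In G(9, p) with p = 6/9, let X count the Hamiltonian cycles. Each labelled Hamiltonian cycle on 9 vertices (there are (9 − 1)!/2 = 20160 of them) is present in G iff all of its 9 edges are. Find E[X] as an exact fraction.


K_9 has (9 − 1)!/2 = 20160 labelled Hamiltonian cycles.
For each such Hamiltonian cycle H, let X_H = 1 if all 9 edges of H are present in G. Then P[X_H = 1] = p^{9} = (2/3)^{9} = 512/19683.
Summing the indicators: E[X] = Σ_H E[X_H] = 20160 · p^{9} = 20160 · 512/19683 = 1146880/2187.
Numerically: E[X] ≈ 524.41.

E[X] = 20160 · (2/3)^{9} = 1146880/2187 ≈ 524.41.


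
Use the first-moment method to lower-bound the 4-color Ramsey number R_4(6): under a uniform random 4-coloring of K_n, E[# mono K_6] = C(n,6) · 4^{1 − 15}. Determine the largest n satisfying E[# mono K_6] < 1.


We need C(n, 6) · 4^{1 − 15} < 1, i.e. C(n, 6) < 4^{15 − 1} = 268435456.
Check values of n near the boundary:
  n = 72: C(72, 6) = 156238908; 156238908 < 268435456? YES
  n = 73: C(73, 6) = 170230452; 170230452 < 268435456? YES
  n = 74: C(74, 6) = 185250786; 185250786 < 268435456? YES
  n = 75: C(75, 6) = 201359550; 201359550 < 268435456? YES
  n = 76: C(76, 6) = 218618940; 218618940 < 268435456? YES
  n = 77: C(77, 6) = 237093780; 237093780 < 268435456? YES
  n = 78: C(78, 6) = 256851595; 256851595 < 268435456? YES
  n = 79: C(79, 6) = 277962685; 277962685 < 268435456? NO
The largest n with C(n, 6) < 268435456 is n = 78 (where E[X] = 256851595/268435456 ≈ 0.9568468). Hence R_4(6) > 78, i.e. R_4(6) ≥ 79.

Largest n = 78; hence R_4(6) > 78.


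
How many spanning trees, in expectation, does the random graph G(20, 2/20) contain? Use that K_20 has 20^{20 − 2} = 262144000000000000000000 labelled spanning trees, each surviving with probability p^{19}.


K_20 has 20^{20 − 2} = 262144000000000000000000 labelled spanning trees.
For each such spanning tree H, let X_H = 1 if all 19 edges of H are present in G. Then P[X_H = 1] = p^{19} = (1/10)^{19} = 1/10000000000000000000.
By linearity: E[X] = Σ_H E[X_H] = 262144000000000000000000 · p^{19} = 262144000000000000000000 · 1/10000000000000000000 = 131072/5.
Numerically: E[X] ≈ 26214.4.

E[X] = 262144000000000000000000 · (1/10)^{19} = 131072/5 ≈ 26214.4.


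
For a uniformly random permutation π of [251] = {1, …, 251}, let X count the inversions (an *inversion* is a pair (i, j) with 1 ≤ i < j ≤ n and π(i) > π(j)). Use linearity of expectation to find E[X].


Write X = Σ X_I over the C(251, 2) = 31375 pairs i < j, with X_I the indicator of one inversion.
There are 31375 indicators.
For each fixed pair i < j, the values π(i) and π(j) are two distinct elements of {1, …, 251} in uniformly random order; by symmetry P[π(i) > π(j)] = 1/2.
By linearity: E[X] = 31375 · (1/2) = C(251, 2) · (1/2) = 31375/2 = 31375/2 ≈ 15687.500.

E[X] = 31375/2 = 15687.500.


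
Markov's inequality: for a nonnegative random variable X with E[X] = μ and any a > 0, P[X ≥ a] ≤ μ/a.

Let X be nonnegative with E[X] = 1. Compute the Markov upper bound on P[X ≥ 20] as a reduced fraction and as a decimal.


μ = E[X] = 1, a = 20.
Markov: P[X ≥ 20] ≤ μ/a = (1)/20 = 1/20.
Numerically: ≈ 0.05000.
(Since a = 20 > μ = 1.00000, the bound 1/20 is < 1 and informative.)

P[X ≥ 20] ≤ 1/20 ≈ 0.05000.


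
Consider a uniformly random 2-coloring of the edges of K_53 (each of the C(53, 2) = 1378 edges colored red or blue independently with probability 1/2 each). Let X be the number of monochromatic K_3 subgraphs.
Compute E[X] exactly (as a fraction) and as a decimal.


Let X = Σ_S X_S over the C(53, 3) = 23426 subsets S of size 3, where X_S = 1 if the K_3 on S is monochromatic.
For a fixed S, the K_3 on S has C(3, 2) = 3 edges. P[all 3 edges red] = (1/2)^3, and likewise for blue, so P[monochromatic] = 2·(1/2)^3 = 2^{1 − 3} = 1/4.
Summing: E[X] = C(53, 3) · 2^{1 − 3} = 23426 · 1/4 = 11713/2.
Numerically: E[X] ≈ 5856.500000.

E[X] = C(53,3)·2^(1−C(3,2)) = 11713/2 ≈ 5856.500000.
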